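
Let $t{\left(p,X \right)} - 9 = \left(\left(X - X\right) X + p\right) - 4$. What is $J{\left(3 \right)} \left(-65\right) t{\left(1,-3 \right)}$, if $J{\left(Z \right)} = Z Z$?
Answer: $-3510$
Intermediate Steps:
$J{\left(Z \right)} = Z^{2}$
$t{\left(p,X \right)} = 5 + p$ ($t{\left(p,X \right)} = 9 - \left(4 - p - \left(X - X\right) X\right) = 9 + \left(\left(0 X + p\right) - 4\right) = 9 + \left(\left(0 + p\right) - 4\right) = 9 + \left(p - 4\right) = 9 + \left(-4 + p\right) = 5 + p$)
$J{\left(3 \right)} \left(-65\right) t{\left(1,-3 \right)} = 3^{2} \left(-65\right) \left(5 + 1\right) = 9 \left(-65\right) 6 = \left(-585\right) 6 = -3510$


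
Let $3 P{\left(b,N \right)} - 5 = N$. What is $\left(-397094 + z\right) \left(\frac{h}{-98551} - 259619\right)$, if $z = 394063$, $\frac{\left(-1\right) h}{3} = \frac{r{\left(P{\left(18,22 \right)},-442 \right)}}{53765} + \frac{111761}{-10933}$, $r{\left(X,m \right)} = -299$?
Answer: $\frac{3506542371062260747987}{4456117987115} \approx 7.8691 \cdot 10^{8}$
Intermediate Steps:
$P{\left(b,N \right)} = \frac{5}{3} + \frac{N}{3}$
$h = \frac{1387407492}{45216365}$ ($h = - 3 \left(- \frac{299}{53765} + \frac{111761}{-10933}\right) = - 3 \left(\left(-299\right) \frac{1}{53765} + 111761 \left(- \frac{1}{10933}\right)\right) = - 3 \left(- \frac{299}{53765} - \frac{8597}{841}\right) = \left(-3\right) \left(- \frac{462469164}{45216365}\right) = \frac{1387407492}{45216365} \approx 30.684$)
$\left(-397094 + z\right) \left(\frac{h}{-98551} - 259619\right) = \left(-397094 + 394063\right) \left(\frac{1387407492}{45216365 \left(-98551\right)} - 259619\right) = - 3031 \left(\frac{1387407492}{45216365} \left(- \frac{1}{98551}\right) - 259619\right) = - 3031 \left(- \frac{1387407492}{4456117987115} - 259619\right) = \left(-3031\right) \left(- \frac{1156892897084216677}{4456117987115}\right) = \frac{3506542371062260747987}{4456117987115}$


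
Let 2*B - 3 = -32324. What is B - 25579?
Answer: -83479/2 ≈ -41740.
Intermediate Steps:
B = -32321/2 (B = 3/2 + (1/2)*(-32324) = 3/2 - 16162 = -32321/2 ≈ -16161.)
B - 25579 = -32321/2 - 25579 = -83479/2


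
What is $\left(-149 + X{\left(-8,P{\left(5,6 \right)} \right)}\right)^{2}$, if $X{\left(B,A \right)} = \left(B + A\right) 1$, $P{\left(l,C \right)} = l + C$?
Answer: $21316$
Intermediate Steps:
$P{\left(l,C \right)} = C + l$
$X{\left(B,A \right)} = A + B$ ($X{\left(B,A \right)} = \left(A + B\right) 1 = A + B$)
$\left(-149 + X{\left(-8,P{\left(5,6 \right)} \right)}\right)^{2} = \left(-149 + \left(\left(6 + 5\right) - 8\right)\right)^{2} = \left(-149 + \left(11 - 8\right)\right)^{2} = \left(-149 + 3\right)^{2} = \left(-146\right)^{2} = 21316$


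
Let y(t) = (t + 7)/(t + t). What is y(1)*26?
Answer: 104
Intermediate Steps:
y(t) = (7 + t)/(2*t) (y(t) = (7 + t)/((2*t)) = (7 + t)*(1/(2*t)) = (7 + t)/(2*t))
y(1)*26 = ((½)*(7 + 1)/1)*26 = ((½)*1*8)*26 = 4*26 = 104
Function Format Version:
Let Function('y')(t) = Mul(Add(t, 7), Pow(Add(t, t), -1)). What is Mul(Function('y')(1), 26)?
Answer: 104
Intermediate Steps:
Function('y')(t) = Mul(Rational(1, 2), Pow(t, -1), Add(7, t)) (Function('y')(t) = Mul(Add(7, t), Pow(Mul(2, t), -1)) = Mul(Add(7, t), Mul(Rational(1, 2), Pow(t, -1))) = Mul(Rational(1, 2), Pow(t, -1), Add(7, t)))
Mul(Function('y')(1), 26) = Mul(Mul(Rational(1, 2), Pow(1, -1), Add(7, 1)), 26) = Mul(Mul(Rational(1, 2), 1, 8), 26) = Mul(4, 26) = 104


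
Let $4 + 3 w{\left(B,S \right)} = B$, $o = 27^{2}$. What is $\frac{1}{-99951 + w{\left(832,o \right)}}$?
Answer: $- \frac{1}{99675} \approx -1.0033 \cdot 10^{-5}$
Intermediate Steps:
$o = 729$
$w{\left(B,S \right)} = - \frac{4}{3} + \frac{B}{3}$
$\frac{1}{-99951 + w{\left(832,o \right)}} = \frac{1}{-99951 + \left(- \frac{4}{3} + \frac{1}{3} \cdot 832\right)} = \frac{1}{-99951 + \left(- \frac{4}{3} + \frac{832}{3}\right)} = \frac{1}{-99951 + 276} = \frac{1}{-99675} = - \frac{1}{99675}$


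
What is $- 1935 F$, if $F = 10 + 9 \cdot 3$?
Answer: $-71595$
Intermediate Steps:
$F = 37$ ($F = 10 + 27 = 37$)
$- 1935 F = \left(-1935\right) 37 = -71595$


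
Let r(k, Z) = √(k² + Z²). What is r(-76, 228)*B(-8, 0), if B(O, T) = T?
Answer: 0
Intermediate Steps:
r(k, Z) = √(Z² + k²)
r(-76, 228)*B(-8, 0) = √(228² + (-76)²)*0 = √(51984 + 5776)*0 = √57760*0 = (76*√10)*0 = 0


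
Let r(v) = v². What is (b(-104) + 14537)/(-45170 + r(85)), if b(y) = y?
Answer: -14433/37945 ≈ -0.38037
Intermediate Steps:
(b(-104) + 14537)/(-45170 + r(85)) = (-104 + 14537)/(-45170 + 85²) = 14433/(-45170 + 7225) = 14433/(-37945) = 14433*(-1/37945) = -14433/37945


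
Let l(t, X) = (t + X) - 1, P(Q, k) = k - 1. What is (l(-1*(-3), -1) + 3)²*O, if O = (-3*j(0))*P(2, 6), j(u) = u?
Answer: 0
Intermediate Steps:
P(Q, k) = -1 + k
l(t, X) = -1 + X + t (l(t, X) = (X + t) - 1 = -1 + X + t)
O = 0 (O = (-3*0)*(-1 + 6) = 0*5 = 0)
(l(-1*(-3), -1) + 3)²*O = ((-1 - 1 - 1*(-3)) + 3)²*0 = ((-1 - 1 + 3) + 3)²*0 = (1 + 3)²*0 = 4²*0 = 16*0 = 0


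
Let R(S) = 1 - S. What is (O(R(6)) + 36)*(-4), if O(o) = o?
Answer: -124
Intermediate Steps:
(O(R(6)) + 36)*(-4) = ((1 - 1*6) + 36)*(-4) = ((1 - 6) + 36)*(-4) = (-5 + 36)*(-4) = 31*(-4) = -124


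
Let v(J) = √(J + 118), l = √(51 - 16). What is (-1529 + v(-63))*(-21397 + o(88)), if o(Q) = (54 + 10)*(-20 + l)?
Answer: (1529 - √55)*(22677 - 64*√35) ≈ 3.3929e+7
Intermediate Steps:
l = √35 ≈ 5.9161
v(J) = √(118 + J)
o(Q) = -1280 + 64*√35 (o(Q) = (54 + 10)*(-20 + √35) = 64*(-20 + √35) = -1280 + 64*√35)
(-1529 + v(-63))*(-21397 + o(88)) = (-1529 + √(118 - 63))*(-21397 + (-1280 + 64*√35)) = (-1529 + √55)*(-22677 + 64*√35) = (-22677 + 64*√35)*(-1529 + √55)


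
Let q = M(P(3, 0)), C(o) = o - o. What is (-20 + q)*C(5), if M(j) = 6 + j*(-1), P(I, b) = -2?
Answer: 0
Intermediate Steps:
C(o) = 0
M(j) = 6 - j
q = 8 (q = 6 - 1*(-2) = 6 + 2 = 8)
(-20 + q)*C(5) = (-20 + 8)*0 = -12*0 = 0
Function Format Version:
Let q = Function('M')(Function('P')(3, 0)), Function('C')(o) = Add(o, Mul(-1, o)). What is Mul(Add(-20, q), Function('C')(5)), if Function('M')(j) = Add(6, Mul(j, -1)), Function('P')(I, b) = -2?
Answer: 0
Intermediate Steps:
Function('C')(o) = 0
Function('M')(j) = Add(6, Mul(-1, j))
q = 8 (q = Add(6, Mul(-1, -2)) = Add(6, 2) = 8)
Mul(Add(-20, q), Function('C')(5)) = Mul(Add(-20, 8), 0) = Mul(-12, 0) = 0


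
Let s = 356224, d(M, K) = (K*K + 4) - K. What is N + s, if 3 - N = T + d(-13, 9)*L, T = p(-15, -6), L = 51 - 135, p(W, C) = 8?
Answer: 362603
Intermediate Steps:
d(M, K) = 4 + K² - K (d(M, K) = (K² + 4) - K = (4 + K²) - K = 4 + K² - K)
L = -84
T = 8
N = 6379 (N = 3 - (8 + (4 + 9² - 1*9)*(-84)) = 3 - (8 + (4 + 81 - 9)*(-84)) = 3 - (8 + 76*(-84)) = 3 - (8 - 6384) = 3 - 1*(-6376) = 3 + 6376 = 6379)
N + s = 6379 + 356224 = 362603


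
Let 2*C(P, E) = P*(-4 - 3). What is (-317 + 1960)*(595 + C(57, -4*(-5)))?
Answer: 1299613/2 ≈ 6.4981e+5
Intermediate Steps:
C(P, E) = -7*P/2 (C(P, E) = (P*(-4 - 3))/2 = (P*(-7))/2 = (-7*P)/2 = -7*P/2)
(-317 + 1960)*(595 + C(57, -4*(-5))) = (-317 + 1960)*(595 - 7/2*57) = 1643*(595 - 399/2) = 1643*(791/2) = 1299613/2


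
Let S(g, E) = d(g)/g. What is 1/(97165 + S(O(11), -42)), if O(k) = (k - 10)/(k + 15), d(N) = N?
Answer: 1/97166 ≈ 1.0292e-5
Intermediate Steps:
O(k) = (-10 + k)/(15 + k)
S(g, E) = 1 (S(g, E) = g/g = 1)
1/(97165 + S(O(11), -42)) = 1/(97165 + 1) = 1/97166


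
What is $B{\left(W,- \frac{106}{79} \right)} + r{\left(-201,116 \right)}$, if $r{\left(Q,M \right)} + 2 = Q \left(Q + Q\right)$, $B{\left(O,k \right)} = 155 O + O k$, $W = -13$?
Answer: $\frac{6225393}{79} \approx 78803.0$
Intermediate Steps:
$r{\left(Q,M \right)} = -2 + 2 Q^{2}$ ($r{\left(Q,M \right)} = -2 + Q \left(Q + Q\right) = -2 + Q 2 Q = -2 + 2 Q^{2}$)
$B{\left(W,- \frac{106}{79} \right)} + r{\left(-201,116 \right)} = - 13 \left(155 - \frac{106}{79}\right) - \left(2 - 2 \left(-201\right)^{2}\right) = - 13 \left(155 - \frac{106}{79}\right) + \left(-2 + 2 \cdot 40401\right) = - 13 \left(155 - \frac{106}{79}\right) + \left(-2 + 80802\right) = \left(-13\right) \frac{12139}{79} + 80800 = - \frac{157807}{79} + 80800 = \frac{6225393}{79}$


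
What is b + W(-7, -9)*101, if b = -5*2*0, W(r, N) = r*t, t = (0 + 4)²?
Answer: -11312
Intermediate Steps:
t = 16 (t = 4² = 16)
W(r, N) = 16*r (W(r, N) = r*16 = 16*r)
b = 0 (b = -10*0 = 0)
b + W(-7, -9)*101 = 0 + (16*(-7))*101 = 0 - 112*101 = 0 - 11312 = -11312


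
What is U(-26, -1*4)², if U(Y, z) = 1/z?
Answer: 1/16 ≈ 0.062500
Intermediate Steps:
U(-26, -1*4)² = (1/(-1*4))² = (1/(-4))² = (-¼)² = 1/16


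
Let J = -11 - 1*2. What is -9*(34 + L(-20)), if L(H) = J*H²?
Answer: 46494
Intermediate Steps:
J = -13 (J = -11 - 2 = -13)
L(H) = -13*H²
-9*(34 + L(-20)) = -9*(34 - 13*(-20)²) = -9*(34 - 13*400) = -9*(34 - 5200) = -9*(-5166) = 46494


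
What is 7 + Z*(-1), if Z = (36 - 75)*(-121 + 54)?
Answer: -2606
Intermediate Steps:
Z = 2613 (Z = -39*(-67) = 2613)
7 + Z*(-1) = 7 + 2613*(-1) = 7 - 2613 = -2606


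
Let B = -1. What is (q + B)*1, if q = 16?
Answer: 15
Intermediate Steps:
(q + B)*1 = (16 - 1)*1 = 15*1 = 15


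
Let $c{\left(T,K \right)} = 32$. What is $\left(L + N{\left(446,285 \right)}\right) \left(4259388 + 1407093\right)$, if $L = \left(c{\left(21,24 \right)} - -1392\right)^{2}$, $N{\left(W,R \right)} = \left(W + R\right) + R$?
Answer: $11496111320952$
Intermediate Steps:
$N{\left(W,R \right)} = W + 2 R$ ($N{\left(W,R \right)} = \left(R + W\right) + R = W + 2 R$)
$L = 2027776$ ($L = \left(32 - -1392\right)^{2} = \left(32 + 1392\right)^{2} = 1424^{2} = 2027776$)
$\left(L + N{\left(446,285 \right)}\right) \left(4259388 + 1407093\right) = \left(2027776 + \left(446 + 2 \cdot 285\right)\right) \left(4259388 + 1407093\right) = \left(2027776 + \left(446 + 570\right)\right) 5666481 = \left(2027776 + 1016\right) 5666481 = 2028792 \cdot 5666481 = 11496111320952$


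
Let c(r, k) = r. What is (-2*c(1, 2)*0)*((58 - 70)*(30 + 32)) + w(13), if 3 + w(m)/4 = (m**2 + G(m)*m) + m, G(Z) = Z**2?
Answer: 9504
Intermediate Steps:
w(m) = -12 + 4*m + 4*m**2 + 4*m**3 (w(m) = -12 + 4*((m**2 + m**2*m) + m) = -12 + 4*((m**2 + m**3) + m) = -12 + 4*(m + m**2 + m**3) = -12 + (4*m + 4*m**2 + 4*m**3) = -12 + 4*m + 4*m**2 + 4*m**3)
(-2*c(1, 2)*0)*((58 - 70)*(30 + 32)) + w(13) = (-2*1*0)*((58 - 70)*(30 + 32)) + (-12 + 4*13 + 4*13**2 + 4*13**3) = (-2*0)*(-12*62) + (-12 + 52 + 4*169 + 4*2197) = 0*(-744) + (-12 + 52 + 676 + 8788) = 0 + 9504 = 9504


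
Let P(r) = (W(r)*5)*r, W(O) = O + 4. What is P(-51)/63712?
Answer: 11985/63712 ≈ 0.18811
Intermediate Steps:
W(O) = 4 + O
P(r) = r*(20 + 5*r) (P(r) = ((4 + r)*5)*r = (20 + 5*r)*r = r*(20 + 5*r))
P(-51)/63712 = (5*(-51)*(4 - 51))/63712 = (5*(-51)*(-47))*(1/63712) = 11985*(1/63712) = 11985/63712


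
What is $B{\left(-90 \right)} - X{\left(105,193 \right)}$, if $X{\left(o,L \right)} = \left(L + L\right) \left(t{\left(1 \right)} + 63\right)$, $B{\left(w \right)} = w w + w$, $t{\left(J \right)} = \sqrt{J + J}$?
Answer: $-16308 - 386 \sqrt{2} \approx -16854.0$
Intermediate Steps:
$t{\left(J \right)} = \sqrt{2} \sqrt{J}$ ($t{\left(J \right)} = \sqrt{2 J} = \sqrt{2} \sqrt{J}$)
$B{\left(w \right)} = w + w^{2}$ ($B{\left(w \right)} = w^{2} + w = w + w^{2}$)
$X{\left(o,L \right)} = 2 L \left(63 + \sqrt{2}\right)$ ($X{\left(o,L \right)} = \left(L + L\right) \left(\sqrt{2} \sqrt{1} + 63\right) = 2 L \left(\sqrt{2} \cdot 1 + 63\right) = 2 L \left(\sqrt{2} + 63\right) = 2 L \left(63 + \sqrt{2}\right)$)
$B{\left(-90 \right)} - X{\left(105,193 \right)} = - 90 \left(1 - 90\right) - 2 \cdot 193 \left(63 + \sqrt{2}\right) = \left(-90\right) \left(-89\right) - \left(24318 + 386 \sqrt{2}\right) = 8010 - \left(24318 + 386 \sqrt{2}\right) = -16308 - 386 \sqrt{2}$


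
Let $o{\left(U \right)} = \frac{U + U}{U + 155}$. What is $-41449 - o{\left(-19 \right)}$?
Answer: $- \frac{2818513}{68} \approx -41449.0$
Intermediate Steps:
$o{\left(U \right)} = \frac{2 U}{155 + U}$
$-41449 - o{\left(-19 \right)} = -41449 - 2 \left(-19\right) \frac{1}{155 - 19} = -41449 - 2 \left(-19\right) \frac{1}{136} = -41449 - - \frac{19}{68} = -41449 + \frac{19}{68} = - \frac{2818513}{68}$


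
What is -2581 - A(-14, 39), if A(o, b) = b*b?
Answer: -4102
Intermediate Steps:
A(o, b) = b**2
-2581 - A(-14, 39) = -2581 - 1*39**2 = -2581 - 1*1521 = -2581 - 1521 = -4102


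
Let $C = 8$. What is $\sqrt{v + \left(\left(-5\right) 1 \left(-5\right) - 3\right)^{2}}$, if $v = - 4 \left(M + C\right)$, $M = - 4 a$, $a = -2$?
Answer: $2 \sqrt{105} \approx 20.494$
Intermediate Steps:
$M = 8$ ($M = \left(-4\right) \left(-2\right) = 8$)
$v = -64$ ($v = - 4 \left(8 + 8\right) = \left(-4\right) 16 = -64$)
$\sqrt{v + \left(\left(-5\right) 1 \left(-5\right) - 3\right)^{2}} = \sqrt{-64 + \left(\left(-5\right) 1 \left(-5\right) - 3\right)^{2}} = \sqrt{-64 + \left(\left(-5\right) \left(-5\right) - 3\right)^{2}} = \sqrt{-64 + \left(25 - 3\right)^{2}} = \sqrt{-64 + 22^{2}} = \sqrt{-64 + 484} = \sqrt{420} = 2 \sqrt{105}$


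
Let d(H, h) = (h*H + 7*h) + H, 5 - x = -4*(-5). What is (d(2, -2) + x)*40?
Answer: -1240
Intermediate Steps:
x = -15 (x = 5 - (-4)*(-5) = 5 - 1*20 = 5 - 20 = -15)
d(H, h) = H + 7*h + H*h (d(H, h) = (H*h + 7*h) + H = (7*h + H*h) + H = H + 7*h + H*h)
(d(2, -2) + x)*40 = ((2 + 7*(-2) + 2*(-2)) - 15)*40 = ((2 - 14 - 4) - 15)*40 = (-16 - 15)*40 = -31*40 = -1240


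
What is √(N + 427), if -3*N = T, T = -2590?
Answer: 7*√237/3 ≈ 35.921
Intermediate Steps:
N = 2590/3 (N = -⅓*(-2590) = 2590/3 ≈ 863.33)
√(N + 427) = √(2590/3 + 427) = √(3871/3) = 7*√237/3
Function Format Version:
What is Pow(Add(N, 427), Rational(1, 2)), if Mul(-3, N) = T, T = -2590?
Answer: Mul(Rational(7, 3), Pow(237, Rational(1, 2))) ≈ 35.921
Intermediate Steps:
N = Rational(2590, 3) (N = Mul(Rational(-1, 3), -2590) = Rational(2590, 3) ≈ 863.33)
Pow(Add(N, 427), Rational(1, 2)) = Pow(Add(Rational(2590, 3), 427), Rational(1, 2)) = Pow(Rational(3871, 3), Rational(1, 2)) = Mul(Rational(7, 3), Pow(237, Rational(1, 2)))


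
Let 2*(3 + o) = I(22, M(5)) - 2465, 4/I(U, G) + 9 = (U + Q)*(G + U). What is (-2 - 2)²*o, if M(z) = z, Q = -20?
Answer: -889528/45 ≈ -19767.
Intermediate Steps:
I(U, G) = 4/(-9 + (-20 + U)*(G + U)) (I(U, G) = 4/(-9 + (U - 20)*(G + U)) = 4/(-9 + (-20 + U)*(G + U)))
o = -111191/90 (o = -3 + (4/(-9 + 22² - 20*5 - 20*22 + 5*22) - 2465)/2 = -3 + (4/(-9 + 484 - 100 - 440 + 110) - 2465)/2 = -3 + (4/45 - 2465)/2 = -3 + (½)*(-110921/45) = -3 - 110921/90 = -111191/90 ≈ -1235.5)
(-2 - 2)²*o = (-2 - 2)²*(-111191/90) = (-4)²*(-111191/90) = 16*(-111191/90) = -889528/45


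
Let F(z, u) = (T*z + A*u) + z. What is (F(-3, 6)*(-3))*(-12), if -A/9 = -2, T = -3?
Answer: 4104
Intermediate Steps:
A = 18 (A = -9*(-2) = 18)
F(z, u) = -2*z + 18*u (F(z, u) = (-3*z + 18*u) + z = -2*z + 18*u)
(F(-3, 6)*(-3))*(-12) = ((-2*(-3) + 18*6)*(-3))*(-12) = ((6 + 108)*(-3))*(-12) = (114*(-3))*(-12) = -342*(-12) = 4104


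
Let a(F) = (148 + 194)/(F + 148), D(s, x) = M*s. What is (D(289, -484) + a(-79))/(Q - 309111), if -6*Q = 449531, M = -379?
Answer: 15114594/52996531 ≈ 0.28520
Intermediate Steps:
Q = -449531/6 (Q = -⅙*449531 = -449531/6 ≈ -74922.)
D(s, x) = -379*s
a(F) = 342/(148 + F)
(D(289, -484) + a(-79))/(Q - 309111) = (-379*289 + 342/(148 - 79))/(-449531/6 - 309111) = (-109531 + 342/69)/(-2304197/6) = (-109531 + 342*(1/69))*(-6/2304197) = (-109531 + 114/23)*(-6/2304197) = -2519099/23*(-6/2304197) = 15114594/52996531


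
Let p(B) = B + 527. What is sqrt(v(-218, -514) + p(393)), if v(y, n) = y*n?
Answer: 2*sqrt(28243) ≈ 336.11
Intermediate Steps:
p(B) = 527 + B
v(y, n) = n*y
sqrt(v(-218, -514) + p(393)) = sqrt(-514*(-218) + (527 + 393)) = sqrt(112052 + 920) = sqrt(112972) = 2*sqrt(28243)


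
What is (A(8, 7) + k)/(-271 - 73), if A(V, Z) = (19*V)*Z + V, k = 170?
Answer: -621/172 ≈ -3.6105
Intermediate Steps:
A(V, Z) = V + 19*V*Z (A(V, Z) = 19*V*Z + V = V + 19*V*Z)
(A(8, 7) + k)/(-271 - 73) = (8*(1 + 19*7) + 170)/(-271 - 73) = (8*(1 + 133) + 170)/(-344) = (8*134 + 170)*(-1/344) = (1072 + 170)*(-1/344) = 1242*(-1/344) = -621/172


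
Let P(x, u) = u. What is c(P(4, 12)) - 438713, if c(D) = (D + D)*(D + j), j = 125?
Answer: -435425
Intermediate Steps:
c(D) = 2*D*(125 + D) (c(D) = (D + D)*(D + 125) = (2*D)*(125 + D) = 2*D*(125 + D))
c(P(4, 12)) - 438713 = 2*12*(125 + 12) - 438713 = 2*12*137 - 438713 = 3288 - 438713 = -435425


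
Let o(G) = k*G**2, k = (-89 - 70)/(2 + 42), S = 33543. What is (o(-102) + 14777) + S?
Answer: 117961/11 ≈ 10724.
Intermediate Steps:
k = -159/44 ≈ -3.6136
o(G) = -159*G**2/44
(o(-102) + 14777) + S = (-159/44*(-102)**2 + 14777) + 33543 = (-159/44*10404 + 14777) + 33543 = (-413559/11 + 14777) + 33543 = -251012/11 + 33543 = 117961/11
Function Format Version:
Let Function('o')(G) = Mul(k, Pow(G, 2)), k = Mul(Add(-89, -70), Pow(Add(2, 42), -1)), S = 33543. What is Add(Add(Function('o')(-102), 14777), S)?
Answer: Rational(117961, 11) ≈ 10724.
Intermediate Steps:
k = Rational(-159, 44) (k = Mul(-159, Pow(44, -1)) = Mul(-159, Rational(1, 44)) = Rational(-159, 44) ≈ -3.6136)
Function('o')(G) = Mul(Rational(-159, 44), Pow(G, 2))
Add(Add(Function('o')(-102), 14777), S) = Add(Add(Mul(Rational(-159, 44), Pow(-102, 2)), 14777), 33543) = Add(Add(Mul(Rational(-159, 44), 10404), 14777), 33543) = Add(Add(Rational(-413559, 11), 14777), 33543) = Add(Rational(-251012, 11), 33543) = Rational(117961, 11)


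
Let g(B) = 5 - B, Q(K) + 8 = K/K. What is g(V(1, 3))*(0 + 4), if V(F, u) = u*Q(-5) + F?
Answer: 100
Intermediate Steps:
Q(K) = -7 (Q(K) = -8 + K/K = -8 + 1 = -7)
V(F, u) = F - 7*u (V(F, u) = u*(-7) + F = -7*u + F = F - 7*u)
g(V(1, 3))*(0 + 4) = (5 - (1 - 7*3))*(0 + 4) = (5 - (1 - 21))*4 = (5 - 1*(-20))*4 = (5 + 20)*4 = 25*4 = 100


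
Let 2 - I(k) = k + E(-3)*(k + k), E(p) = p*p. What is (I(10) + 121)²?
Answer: 4489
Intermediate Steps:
E(p) = p²
I(k) = 2 - 19*k (I(k) = 2 - (k + (-3)²*(k + k)) = 2 - (k + 9*(2*k)) = 2 - (k + 18*k) = 2 - 19*k)
(I(10) + 121)² = ((2 - 19*10) + 121)² = ((2 - 190) + 121)² = (-188 + 121)² = (-67)² = 4489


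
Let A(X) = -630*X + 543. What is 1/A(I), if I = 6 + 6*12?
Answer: -1/48597 ≈ -2.0577e-5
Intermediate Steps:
I = 78 (I = 6 + 72 = 78)
A(X) = 543 - 630*X
1/A(I) = 1/(543 - 630*78) = 1/(543 - 49140) = 1/(-48597) = -1/48597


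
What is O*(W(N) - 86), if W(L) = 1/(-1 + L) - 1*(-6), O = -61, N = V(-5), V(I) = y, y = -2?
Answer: 14701/3 ≈ 4900.3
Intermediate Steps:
V(I) = -2
N = -2
W(L) = 6 + 1/(-1 + L) (W(L) = 1/(-1 + L) + 6 = 6 + 1/(-1 + L))
O*(W(N) - 86) = -61*((-5 + 6*(-2))/(-1 - 2) - 86) = -61*((-5 - 12)/(-3) - 86) = -61*(-1/3*(-17) - 86) = -61*(17/3 - 86) = -61*(-241/3) = 14701/3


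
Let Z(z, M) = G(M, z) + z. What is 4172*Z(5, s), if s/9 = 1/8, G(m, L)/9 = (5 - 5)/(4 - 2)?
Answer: 20860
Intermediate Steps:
G(m, L) = 0 (G(m, L) = 9*((5 - 5)/(4 - 2)) = 9*(0/2) = 9*(0*(½)) = 9*0 = 0)
s = 9/8 ≈ 1.1250
Z(z, M) = z (Z(z, M) = 0 + z = z)
4172*Z(5, s) = 4172*5 = 20860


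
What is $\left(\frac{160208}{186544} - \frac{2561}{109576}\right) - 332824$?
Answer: $- \frac{425197096947427}{1277546584} \approx -3.3282 \cdot 10^{5}$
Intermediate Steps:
$\left(\frac{160208}{186544} - \frac{2561}{109576}\right) - 332824 = \left(160208 \cdot \frac{1}{186544} - \frac{2561}{109576}\right) - 332824 = \left(\frac{10013}{11659} - \frac{2561}{109576}\right) - 332824 = \frac{1067325789}{1277546584} - 332824 = - \frac{425197096947427}{1277546584}$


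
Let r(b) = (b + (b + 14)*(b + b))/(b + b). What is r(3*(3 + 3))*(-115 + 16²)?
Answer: 9165/2 ≈ 4582.5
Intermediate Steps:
r(b) = (b + 2*b*(14 + b))/(2*b) (r(b) = (b + (14 + b)*(2*b))/((2*b)) = (b + 2*b*(14 + b))*(1/(2*b)) = (b + 2*b*(14 + b))/(2*b))
r(3*(3 + 3))*(-115 + 16²) = (29/2 + 3*(3 + 3))*(-115 + 16²) = (29/2 + 3*6)*(-115 + 256) = (29/2 + 18)*141 = (65/2)*141 = 9165/2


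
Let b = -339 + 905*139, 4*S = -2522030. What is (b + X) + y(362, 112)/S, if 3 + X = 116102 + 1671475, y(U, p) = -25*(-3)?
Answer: 482471905060/252203 ≈ 1.9130e+6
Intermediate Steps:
y(U, p) = 75
S = -1261015/2 (S = (¼)*(-2522030) = -1261015/2 ≈ -6.3051e+5)
X = 1787574 (X = -3 + (116102 + 1671475) = -3 + 1787577 = 1787574)
b = 125456 (b = -339 + 125795 = 125456)
(b + X) + y(362, 112)/S = (125456 + 1787574) + 75/(-1261015/2) = 1913030 + 75*(-2/1261015) = 1913030 - 30/252203 = 482471905060/252203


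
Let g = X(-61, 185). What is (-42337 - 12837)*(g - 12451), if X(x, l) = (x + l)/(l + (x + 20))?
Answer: 12364631335/18 ≈ 6.8692e+8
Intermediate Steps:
X(x, l) = (l + x)/(20 + l + x) (X(x, l) = (l + x)/(l + (20 + x)) = (l + x)/(20 + l + x))
g = 31/36 (g = (185 - 61)/(20 + 185 - 61) = 124/144 = (1/144)*124 = 31/36 ≈ 0.86111)
(-42337 - 12837)*(g - 12451) = (-42337 - 12837)*(31/36 - 12451) = -55174*(-448205/36) = 12364631335/18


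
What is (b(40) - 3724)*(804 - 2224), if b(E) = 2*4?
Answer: 5276720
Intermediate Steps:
b(E) = 8
(b(40) - 3724)*(804 - 2224) = (8 - 3724)*(804 - 2224) = -3716*(-1420) = 5276720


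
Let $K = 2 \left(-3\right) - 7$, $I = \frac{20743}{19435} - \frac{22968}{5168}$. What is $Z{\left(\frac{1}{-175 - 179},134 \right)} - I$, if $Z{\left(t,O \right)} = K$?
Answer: $- \frac{120817223}{12555010} \approx -9.623$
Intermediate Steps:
$I = - \frac{42397907}{12555010}$ ($I = 20743 \cdot \frac{1}{19435} - \frac{2871}{646} = \frac{20743}{19435} - \frac{2871}{646} = - \frac{42397907}{12555010} \approx -3.377$)
$K = -13$ ($K = -6 - 7 = -13$)
$Z{\left(t,O \right)} = -13$
$Z{\left(\frac{1}{-175 - 179},134 \right)} - I = -13 - - \frac{42397907}{12555010} = -13 + \frac{42397907}{12555010} = - \frac{120817223}{12555010}$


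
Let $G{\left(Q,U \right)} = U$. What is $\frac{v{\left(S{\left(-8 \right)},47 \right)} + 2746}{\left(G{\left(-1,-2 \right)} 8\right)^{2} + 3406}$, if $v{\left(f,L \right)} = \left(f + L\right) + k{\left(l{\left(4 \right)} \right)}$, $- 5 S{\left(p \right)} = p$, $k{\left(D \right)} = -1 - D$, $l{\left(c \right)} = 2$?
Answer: $\frac{6979}{9155} \approx 0.76232$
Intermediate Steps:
$S{\left(p \right)} = - \frac{p}{5}$
$v{\left(f,L \right)} = -3 + L + f$ ($v{\left(f,L \right)} = \left(f + L\right) - 3 = \left(L + f\right) - 3 = -3 + L + f$)
$\frac{v{\left(S{\left(-8 \right)},47 \right)} + 2746}{\left(G{\left(-1,-2 \right)} 8\right)^{2} + 3406} = \frac{\left(-3 + 47 - - \frac{8}{5}\right) + 2746}{\left(\left(-2\right) 8\right)^{2} + 3406} = \frac{\left(-3 + 47 + \frac{8}{5}\right) + 2746}{\left(-16\right)^{2} + 3406} = \frac{\frac{228}{5} + 2746}{256 + 3406} = \frac{13958}{5 \cdot 3662} = \frac{13958}{5} \cdot \frac{1}{3662} = \frac{6979}{9155}$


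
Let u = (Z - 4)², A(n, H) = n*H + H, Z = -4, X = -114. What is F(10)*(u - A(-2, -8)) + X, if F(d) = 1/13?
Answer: -1426/13 ≈ -109.69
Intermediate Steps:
F(d) = 1/13
A(n, H) = H + H*n (A(n, H) = H*n + H = H + H*n)
u = 64 (u = (-4 - 4)² = (-8)² = 64)
F(10)*(u - A(-2, -8)) + X = (64 - (-8)*(1 - 2))/13 - 114 = (64 - (-8)*(-1))/13 - 114 = (64 - 1*8)/13 - 114 = (64 - 8)/13 - 114 = (1/13)*56 - 114 = 56/13 - 114 = -1426/13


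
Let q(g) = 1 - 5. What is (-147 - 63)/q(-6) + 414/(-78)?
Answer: 1227/26 ≈ 47.192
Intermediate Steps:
q(g) = -4
(-147 - 63)/q(-6) + 414/(-78) = (-147 - 63)/(-4) + 414/(-78) = -210*(-¼) + 414*(-1/78) = 105/2 - 69/13 = 1227/26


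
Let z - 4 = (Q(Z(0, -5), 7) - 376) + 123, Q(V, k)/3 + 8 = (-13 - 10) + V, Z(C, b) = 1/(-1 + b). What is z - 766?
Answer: -2217/2 ≈ -1108.5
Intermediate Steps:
Q(V, k) = -93 + 3*V (Q(V, k) = -24 + 3*((-13 - 10) + V) = -24 + 3*(-23 + V) = -24 + (-69 + 3*V) = -93 + 3*V)
z = -685/2 (z = 4 + (((-93 + 3/(-1 - 5)) - 376) + 123) = 4 + (((-93 + 3/(-6)) - 376) + 123) = 4 + (((-93 + 3*(-1/6)) - 376) + 123) = 4 + (((-93 - 1/2) - 376) + 123) = 4 + ((-187/2 - 376) + 123) = 4 + (-939/2 + 123) = 4 - 693/2 = -685/2 ≈ -342.50)
z - 766 = -685/2 - 766 = -2217/2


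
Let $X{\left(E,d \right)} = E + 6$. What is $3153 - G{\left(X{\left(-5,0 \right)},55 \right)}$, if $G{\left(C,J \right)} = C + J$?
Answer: $3097$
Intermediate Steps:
$X{\left(E,d \right)} = 6 + E$
$3153 - G{\left(X{\left(-5,0 \right)},55 \right)} = 3153 - \left(\left(6 - 5\right) + 55\right) = 3153 - \left(1 + 55\right) = 3153 - 56 = 3097$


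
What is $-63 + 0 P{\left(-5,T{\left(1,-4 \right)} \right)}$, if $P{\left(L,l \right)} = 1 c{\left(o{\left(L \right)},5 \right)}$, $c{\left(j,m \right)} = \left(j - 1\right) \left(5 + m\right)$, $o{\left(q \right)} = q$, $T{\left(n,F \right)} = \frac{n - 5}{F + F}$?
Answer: $-63$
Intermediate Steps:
$T{\left(n,F \right)} = \frac{-5 + n}{2 F}$
$c{\left(j,m \right)} = \left(-1 + j\right) \left(5 + m\right)$
$P{\left(L,l \right)} = -10 + 10 L$ ($P{\left(L,l \right)} = 1 \left(-5 - 5 + 5 L + L 5\right) = 1 \left(-5 - 5 + 5 L + 5 L\right) = 1 \left(-10 + 10 L\right) = -10 + 10 L$)
$-63 + 0 P{\left(-5,T{\left(1,-4 \right)} \right)} = -63 + 0 \left(-10 + 10 \left(-5\right)\right) = -63 + 0 \left(-10 - 50\right) = -63 + 0 \left(-60\right) = -63 + 0 = -63$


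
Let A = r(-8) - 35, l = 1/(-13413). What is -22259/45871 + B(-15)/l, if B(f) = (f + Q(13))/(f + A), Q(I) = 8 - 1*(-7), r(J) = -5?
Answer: -22259/45871 ≈ -0.48525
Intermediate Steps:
Q(I) = 15 (Q(I) = 8 + 7 = 15)
l = -1/13413 ≈ -7.4555e-5
A = -40 (A = -5 - 35 = -40)
B(f) = (15 + f)/(-40 + f) (B(f) = (f + 15)/(f - 40) = (15 + f)/(-40 + f))
-22259/45871 + B(-15)/l = -22259/45871 + ((15 - 15)/(-40 - 15))/(-1/13413) = -22259*1/45871 + (0/(-55))*(-13413) = -22259/45871 - 1/55*0*(-13413) = -22259/45871 + 0*(-13413) = -22259/45871 + 0 = -22259/45871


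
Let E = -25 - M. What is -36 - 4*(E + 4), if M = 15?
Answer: 108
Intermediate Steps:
E = -40 (E = -25 - 1*15 = -25 - 15 = -40)
-36 - 4*(E + 4) = -36 - 4*(-40 + 4) = -36 - 4*(-36) = -36 + 144 = 108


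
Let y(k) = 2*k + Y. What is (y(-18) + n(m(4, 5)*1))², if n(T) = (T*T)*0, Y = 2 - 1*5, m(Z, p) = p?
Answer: 1521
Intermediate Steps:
Y = -3 (Y = 2 - 5 = -3)
y(k) = -3 + 2*k (y(k) = 2*k - 3 = -3 + 2*k)
n(T) = 0 (n(T) = T²*0 = 0)
(y(-18) + n(m(4, 5)*1))² = ((-3 + 2*(-18)) + 0)² = ((-3 - 36) + 0)² = (-39 + 0)² = (-39)² = 1521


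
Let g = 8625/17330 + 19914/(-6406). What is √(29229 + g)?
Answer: √3602020292396703690/11101598 ≈ 170.96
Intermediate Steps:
g = -28985787/11101598 (g = 8625*(1/17330) + 19914*(-1/6406) = 1725/3466 - 9957/3203 = -28985787/11101598 ≈ -2.6110)
√(29229 + g) = √(29229 - 28985787/11101598) = √(324459622155/11101598) = √3602020292396703690/11101598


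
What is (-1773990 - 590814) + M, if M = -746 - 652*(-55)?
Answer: -2329690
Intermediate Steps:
M = 35114 (M = -746 + 35860 = 35114)
(-1773990 - 590814) + M = (-1773990 - 590814) + 35114 = -2364804 + 35114 = -2329690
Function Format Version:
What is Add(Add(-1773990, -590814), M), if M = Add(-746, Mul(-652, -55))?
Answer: -2329690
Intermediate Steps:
M = 35114 (M = Add(-746, 35860) = 35114)
Add(Add(-1773990, -590814), M) = Add(Add(-1773990, -590814), 35114) = Add(-2364804, 35114) = -2329690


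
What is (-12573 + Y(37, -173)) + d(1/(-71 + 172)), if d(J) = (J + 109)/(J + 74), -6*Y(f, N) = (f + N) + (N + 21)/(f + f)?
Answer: -2082363833/165945 ≈ -12549.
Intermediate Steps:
Y(f, N) = -N/6 - f/6 - (21 + N)/(12*f) (Y(f, N) = -((f + N) + (N + 21)/(f + f))/6 = -((N + f) + (21 + N)/((2*f)))/6 = -((N + f) + (21 + N)*(1/(2*f)))/6 = -((N + f) + (21 + N)/(2*f))/6 = -(N + f + (21 + N)/(2*f))/6 = -N/6 - f/6 - (21 + N)/(12*f))
d(J) = (109 + J)/(74 + J)
(-12573 + Y(37, -173)) + d(1/(-71 + 172)) = (-12573 + (1/12)*(-21 - 1*(-173) - 2*37*(-173 + 37))/37) + (109 + 1/(-71 + 172))/(74 + 1/(-71 + 172)) = (-12573 + (1/12)*(1/37)*(-21 + 173 - 2*37*(-136))) + (109 + 1/101)/(74 + 1/101) = (-12573 + (1/12)*(1/37)*(-21 + 173 + 10064)) + (109 + 1/101)/(74 + 1/101) = (-12573 + (1/12)*(1/37)*10216) + (11010/101)/(7475/101) = (-12573 + 2554/111) + (101/7475)*(11010/101) = -1393049/111 + 2202/1495 = -2082363833/165945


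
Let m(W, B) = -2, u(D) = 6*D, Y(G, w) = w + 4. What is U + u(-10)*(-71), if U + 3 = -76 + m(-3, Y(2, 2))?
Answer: 4179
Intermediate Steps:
Y(G, w) = 4 + w
U = -81 (U = -3 + (-76 - 2) = -3 - 78 = -81)
U + u(-10)*(-71) = -81 + (6*(-10))*(-71) = -81 - 60*(-71) = -81 + 4260 = 4179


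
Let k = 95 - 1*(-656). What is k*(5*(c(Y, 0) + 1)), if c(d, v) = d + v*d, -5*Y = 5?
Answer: 0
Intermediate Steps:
Y = -1 (Y = -⅕*5 = -1)
c(d, v) = d + d*v
k = 751 (k = 95 + 656 = 751)
k*(5*(c(Y, 0) + 1)) = 751*(5*(-(1 + 0) + 1)) = 751*(5*(-1*1 + 1)) = 751*(5*(-1 + 1)) = 751*(5*0) = 751*0 = 0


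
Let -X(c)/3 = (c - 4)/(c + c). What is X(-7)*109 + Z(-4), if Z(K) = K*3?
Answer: -3765/14 ≈ -268.93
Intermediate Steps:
X(c) = -3*(-4 + c)/(2*c) (X(c) = -3*(c - 4)/(c + c) = -3*(-4 + c)/(2*c))
Z(K) = 3*K
X(-7)*109 + Z(-4) = (-3/2 + 6/(-7))*109 + 3*(-4) = (-3/2 + 6*(-⅐))*109 - 12 = (-3/2 - 6/7)*109 - 12 = -33/14*109 - 12 = -3597/14 - 12 = -3765/14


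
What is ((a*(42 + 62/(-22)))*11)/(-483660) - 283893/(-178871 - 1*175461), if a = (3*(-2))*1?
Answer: 11518665911/14281351260 ≈ 0.80655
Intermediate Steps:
a = -6 (a = -6*1 = -6)
((a*(42 + 62/(-22)))*11)/(-483660) - 283893/(-178871 - 1*175461) = (-6*(42 + 62/(-22))*11)/(-483660) - 283893/(-178871 - 1*175461) = (-6*(42 + 62*(-1/22))*11)*(-1/483660) - 283893/(-178871 - 175461) = (-6*(42 - 31/11)*11)*(-1/483660) - 283893/(-354332) = (-6*431/11*11)*(-1/483660) - 283893*(-1/354332) = -2586/11*11*(-1/483660) + 283893/354332 = -2586*(-1/483660) + 283893/354332 = 431/80610 + 283893/354332 = 11518665911/14281351260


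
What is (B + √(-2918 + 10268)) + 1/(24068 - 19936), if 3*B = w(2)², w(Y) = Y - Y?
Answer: 1/4132 + 35*√6 ≈ 85.732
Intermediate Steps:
w(Y) = 0
B = 0 (B = (⅓)*0² = (⅓)*0 = 0)
(B + √(-2918 + 10268)) + 1/(24068 - 19936) = (0 + √(-2918 + 10268)) + 1/(24068 - 19936) = (0 + √7350) + 1/4132 = (0 + 35*√6) + 1/4132 = 35*√6 + 1/4132 = 1/4132 + 35*√6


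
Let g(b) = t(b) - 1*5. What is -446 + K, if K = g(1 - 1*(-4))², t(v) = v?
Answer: -446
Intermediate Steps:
g(b) = -5 + b (g(b) = b - 1*5 = b - 5 = -5 + b)
K = 0 (K = (-5 + (1 - 1*(-4)))² = (-5 + (1 + 4))² = (-5 + 5)² = 0² = 0)
-446 + K = -446 + 0 = -446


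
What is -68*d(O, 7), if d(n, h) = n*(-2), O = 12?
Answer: 1632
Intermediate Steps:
d(n, h) = -2*n
-68*d(O, 7) = -(-136)*12 = -68*(-24) = 1632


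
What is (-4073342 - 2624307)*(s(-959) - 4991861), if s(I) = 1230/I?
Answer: 4580422575238703/137 ≈ 3.3434e+13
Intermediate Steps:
(-4073342 - 2624307)*(s(-959) - 4991861) = (-4073342 - 2624307)*(1230/(-959) - 4991861) = -6697649*(1230*(-1/959) - 4991861) = -6697649*(-1230/959 - 4991861) = -6697649*(-4787195929/959) = 4580422575238703/137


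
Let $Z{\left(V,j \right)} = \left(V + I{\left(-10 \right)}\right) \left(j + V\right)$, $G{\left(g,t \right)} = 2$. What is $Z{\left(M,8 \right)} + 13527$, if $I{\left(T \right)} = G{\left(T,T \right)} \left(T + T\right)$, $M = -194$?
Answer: $57051$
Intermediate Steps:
$I{\left(T \right)} = 4 T$ ($I{\left(T \right)} = 2 \left(T + T\right) = 2 \cdot 2 T = 4 T$)
$Z{\left(V,j \right)} = \left(-40 + V\right) \left(V + j\right)$ ($Z{\left(V,j \right)} = \left(V + 4 \left(-10\right)\right) \left(j + V\right) = \left(V - 40\right) \left(V + j\right) = \left(-40 + V\right) \left(V + j\right)$)
$Z{\left(M,8 \right)} + 13527 = \left(\left(-194\right)^{2} - -7760 - 320 - 1552\right) + 13527 = \left(37636 + 7760 - 320 - 1552\right) + 13527 = 43524 + 13527 = 57051$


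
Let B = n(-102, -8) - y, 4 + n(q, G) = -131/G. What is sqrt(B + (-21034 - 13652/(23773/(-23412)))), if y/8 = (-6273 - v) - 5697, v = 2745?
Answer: sqrt(995967397934678)/95092 ≈ 331.88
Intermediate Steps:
n(q, G) = -4 - 131/G
y = -117720 (y = 8*((-6273 - 1*2745) - 5697) = 8*((-6273 - 2745) - 5697) = 8*(-9018 - 5697) = 8*(-14715) = -117720)
B = 941859/8 (B = (-4 - 131/(-8)) - 1*(-117720) = (-4 - 131*(-1/8)) + 117720 = (-4 + 131/8) + 117720 = 99/8 + 117720 = 941859/8 ≈ 1.1773e+5)
sqrt(B + (-21034 - 13652/(23773/(-23412)))) = sqrt(941859/8 + (-21034 - 13652/(23773/(-23412)))) = sqrt(941859/8 + (-21034 - 13652/(23773*(-1/23412)))) = sqrt(941859/8 + (-21034 - 13652/(-23773/23412))) = sqrt(941859/8 + (-21034 - 13652*(-23412/23773))) = sqrt(941859/8 + (-21034 + 319620624/23773)) = sqrt(941859/8 - 180420658/23773) = sqrt(20947448743/190184) = sqrt(995967397934678)/95092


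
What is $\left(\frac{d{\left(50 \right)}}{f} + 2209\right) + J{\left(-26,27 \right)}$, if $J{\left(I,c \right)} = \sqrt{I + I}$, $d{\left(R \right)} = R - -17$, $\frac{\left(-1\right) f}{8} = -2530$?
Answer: $\frac{44710227}{20240} + 2 i \sqrt{13} \approx 2209.0 + 7.2111 i$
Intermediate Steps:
$f = 20240$ ($f = \left(-8\right) \left(-2530\right) = 20240$)
$d{\left(R \right)} = 17 + R$ ($d{\left(R \right)} = R + 17 = 17 + R$)
$J{\left(I,c \right)} = \sqrt{2} \sqrt{I}$ ($J{\left(I,c \right)} = \sqrt{2 I} = \sqrt{2} \sqrt{I}$)
$\left(\frac{d{\left(50 \right)}}{f} + 2209\right) + J{\left(-26,27 \right)} = \left(\frac{17 + 50}{20240} + 2209\right) + \sqrt{2} \sqrt{-26} = \left(67 \cdot \frac{1}{20240} + 2209\right) + \sqrt{2} i \sqrt{26} = \left(\frac{67}{20240} + 2209\right) + 2 i \sqrt{13} = \frac{44710227}{20240} + 2 i \sqrt{13}$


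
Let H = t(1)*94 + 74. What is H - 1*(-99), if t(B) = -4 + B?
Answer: -109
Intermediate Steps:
H = -208 (H = (-4 + 1)*94 + 74 = -3*94 + 74 = -282 + 74 = -208)
H - 1*(-99) = -208 - 1*(-99) = -208 + 99 = -109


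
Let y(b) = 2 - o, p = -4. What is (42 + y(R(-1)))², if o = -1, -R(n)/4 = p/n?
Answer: 2025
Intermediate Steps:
R(n) = 16/n (R(n) = -(-16)/n = 16/n)
y(b) = 3 (y(b) = 2 - 1*(-1) = 2 + 1 = 3)
(42 + y(R(-1)))² = (42 + 3)² = 45² = 2025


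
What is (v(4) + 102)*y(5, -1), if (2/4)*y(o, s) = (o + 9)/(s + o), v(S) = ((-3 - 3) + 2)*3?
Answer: 630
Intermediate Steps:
v(S) = -12 (v(S) = (-6 + 2)*3 = -4*3 = -12)
y(o, s) = 2*(9 + o)/(o + s) (y(o, s) = 2*((o + 9)/(s + o)) = 2*((9 + o)/(o + s)) = 2*(9 + o)/(o + s))
(v(4) + 102)*y(5, -1) = (-12 + 102)*(2*(9 + 5)/(5 - 1)) = 90*(2*14/4) = 90*(2*(¼)*14) = 90*7 = 630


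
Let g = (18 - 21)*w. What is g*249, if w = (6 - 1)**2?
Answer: -18675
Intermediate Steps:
w = 25 (w = 5**2 = 25)
g = -75 (g = (18 - 21)*25 = -3*25 = -75)
g*249 = -75*249 = -18675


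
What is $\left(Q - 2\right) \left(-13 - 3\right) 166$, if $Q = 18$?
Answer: $-42496$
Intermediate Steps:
$\left(Q - 2\right) \left(-13 - 3\right) 166 = \left(18 - 2\right) \left(-13 - 3\right) 166 = 16 \left(-16\right) 166 = \left(-256\right) 166 = -42496$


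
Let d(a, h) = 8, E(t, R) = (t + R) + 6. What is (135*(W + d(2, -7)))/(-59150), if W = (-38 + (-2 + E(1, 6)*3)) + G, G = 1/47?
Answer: -891/55601 ≈ -0.016025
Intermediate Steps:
E(t, R) = 6 + R + t (E(t, R) = (R + t) + 6 = 6 + R + t)
G = 1/47 ≈ 0.021277
W = -46/47 (W = (-38 + (-2 + (6 + 6 + 1)*3)) + 1/47 = (-38 + (-2 + 13*3)) + 1/47 = (-38 + (-2 + 39)) + 1/47 = (-38 + 37) + 1/47 = -1 + 1/47 = -46/47 ≈ -0.97872)
(135*(W + d(2, -7)))/(-59150) = (135*(-46/47 + 8))/(-59150) = (135*(330/47))*(-1/59150) = (44550/47)*(-1/59150) = -891/55601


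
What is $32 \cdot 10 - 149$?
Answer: $171$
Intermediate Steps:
$32 \cdot 10 - 149 = 320 - 149 = 171$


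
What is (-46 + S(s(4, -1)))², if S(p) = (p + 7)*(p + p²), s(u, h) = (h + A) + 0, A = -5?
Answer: 256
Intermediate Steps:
s(u, h) = -5 + h (s(u, h) = (h - 5) + 0 = (-5 + h) + 0 = -5 + h)
S(p) = (7 + p)*(p + p²)
(-46 + S(s(4, -1)))² = (-46 + (-5 - 1)*(7 + (-5 - 1)² + 8*(-5 - 1)))² = (-46 - 6*(7 + (-6)² + 8*(-6)))² = (-46 - 6*(7 + 36 - 48))² = (-46 - 6*(-5))² = (-46 + 30)² = (-16)² = 256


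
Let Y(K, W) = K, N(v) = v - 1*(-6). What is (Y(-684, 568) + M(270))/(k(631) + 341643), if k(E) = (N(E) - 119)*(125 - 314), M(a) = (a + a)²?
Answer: 96972/81247 ≈ 1.1935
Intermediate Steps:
N(v) = 6 + v (N(v) = v + 6 = 6 + v)
M(a) = 4*a² (M(a) = (2*a)² = 4*a²)
k(E) = 21357 - 189*E (k(E) = ((6 + E) - 119)*(125 - 314) = (-113 + E)*(-189) = 21357 - 189*E)
(Y(-684, 568) + M(270))/(k(631) + 341643) = (-684 + 4*270²)/((21357 - 189*631) + 341643) = (-684 + 4*72900)/((21357 - 119259) + 341643) = (-684 + 291600)/(-97902 + 341643) = 290916/243741 = 290916*(1/243741) = 96972/81247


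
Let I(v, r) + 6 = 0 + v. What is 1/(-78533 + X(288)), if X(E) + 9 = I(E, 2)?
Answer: -1/78260 ≈ -1.2778e-5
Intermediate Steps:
I(v, r) = -6 + v (I(v, r) = -6 + (0 + v) = -6 + v)
X(E) = -15 + E (X(E) = -9 + (-6 + E) = -15 + E)
1/(-78533 + X(288)) = 1/(-78533 + (-15 + 288)) = 1/(-78533 + 273) = 1/(-78260) = -1/78260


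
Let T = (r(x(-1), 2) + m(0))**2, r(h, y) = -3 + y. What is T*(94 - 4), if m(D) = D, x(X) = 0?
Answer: 90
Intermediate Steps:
T = 1 (T = ((-3 + 2) + 0)**2 = (-1 + 0)**2 = (-1)**2 = 1)
T*(94 - 4) = 1*(94 - 4) = 1*90 = 90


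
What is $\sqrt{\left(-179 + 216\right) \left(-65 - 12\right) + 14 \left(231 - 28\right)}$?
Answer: $i \sqrt{7} \approx 2.6458 i$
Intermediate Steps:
$\sqrt{\left(-179 + 216\right) \left(-65 - 12\right) + 14 \left(231 - 28\right)} = \sqrt{37 \left(-77\right) + 14 \cdot 203} = \sqrt{-2849 + 2842} = \sqrt{-7} = i \sqrt{7}$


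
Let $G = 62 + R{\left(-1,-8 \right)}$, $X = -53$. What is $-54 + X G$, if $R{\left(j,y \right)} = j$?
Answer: $-3287$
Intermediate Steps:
$G = 61$ ($G = 62 - 1 = 61$)
$-54 + X G = -54 - 3233 = -3287$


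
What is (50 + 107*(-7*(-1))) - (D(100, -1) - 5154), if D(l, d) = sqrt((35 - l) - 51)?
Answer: 5953 - 2*I*sqrt(29) ≈ 5953.0 - 10.77*I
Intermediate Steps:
D(l, d) = sqrt(-16 - l)
(50 + 107*(-7*(-1))) - (D(100, -1) - 5154) = (50 + 107*(-7*(-1))) - (sqrt(-16 - 1*100) - 5154) = (50 + 107*7) - (sqrt(-16 - 100) - 5154) = (50 + 749) - (sqrt(-116) - 5154) = 799 - (2*I*sqrt(29) - 5154) = 799 - (-5154 + 2*I*sqrt(29)) = 799 + (5154 - 2*I*sqrt(29)) = 5953 - 2*I*sqrt(29)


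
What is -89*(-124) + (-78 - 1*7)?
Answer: 10951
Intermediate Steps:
-89*(-124) + (-78 - 1*7) = 11036 + (-78 - 7) = 11036 - 85 = 10951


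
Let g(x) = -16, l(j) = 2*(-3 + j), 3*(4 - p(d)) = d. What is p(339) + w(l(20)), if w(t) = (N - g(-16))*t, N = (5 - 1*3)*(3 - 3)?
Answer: 435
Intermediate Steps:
p(d) = 4 - d/3
l(j) = -6 + 2*j
N = 0 (N = (5 - 3)*0 = 2*0 = 0)
w(t) = 16*t (w(t) = (0 - 1*(-16))*t = (0 + 16)*t = 16*t)
p(339) + w(l(20)) = (4 - ⅓*339) + 16*(-6 + 2*20) = (4 - 113) + 16*(-6 + 40) = -109 + 16*34 = -109 + 544 = 435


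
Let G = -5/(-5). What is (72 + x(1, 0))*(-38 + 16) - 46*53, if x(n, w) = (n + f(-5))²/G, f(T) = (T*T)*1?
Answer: -18894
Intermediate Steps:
G = 1 (G = -5*(-⅕) = 1)
f(T) = T² (f(T) = T²*1 = T²)
x(n, w) = (25 + n)² (x(n, w) = (n + (-5)²)²/1 = (n + 25)²*1 = (25 + n)²*1 = (25 + n)²)
(72 + x(1, 0))*(-38 + 16) - 46*53 = (72 + (25 + 1)²)*(-38 + 16) - 46*53 = (72 + 26²)*(-22) - 2438 = (72 + 676)*(-22) - 2438 = 748*(-22) - 2438 = -16456 - 2438 = -18894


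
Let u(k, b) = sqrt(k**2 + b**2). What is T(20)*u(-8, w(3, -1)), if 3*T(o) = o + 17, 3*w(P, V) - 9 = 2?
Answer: 37*sqrt(697)/9 ≈ 108.54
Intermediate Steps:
w(P, V) = 11/3 (w(P, V) = 3 + (1/3)*2 = 3 + 2/3 = 11/3)
T(o) = 17/3 + o/3 (T(o) = (o + 17)/3 = (17 + o)/3 = 17/3 + o/3)
u(k, b) = sqrt(b**2 + k**2)
T(20)*u(-8, w(3, -1)) = (17/3 + (1/3)*20)*sqrt((11/3)**2 + (-8)**2) = (17/3 + 20/3)*sqrt(121/9 + 64) = 37*sqrt(697/9)/3 = 37*(sqrt(697)/3)/3 = 37*sqrt(697)/9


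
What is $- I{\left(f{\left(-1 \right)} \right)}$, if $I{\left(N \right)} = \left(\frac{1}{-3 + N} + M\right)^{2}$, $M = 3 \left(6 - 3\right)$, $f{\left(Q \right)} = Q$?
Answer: $- \frac{1225}{16} \approx -76.563$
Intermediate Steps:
$M = 9$ ($M = 3 \cdot 3 = 9$)
$I{\left(N \right)} = \left(9 + \frac{1}{-3 + N}\right)^{2}$ ($I{\left(N \right)} = \left(\frac{1}{-3 + N} + 9\right)^{2} = \left(9 + \frac{1}{-3 + N}\right)^{2}$)
$- I{\left(f{\left(-1 \right)} \right)} = - \frac{\left(-26 + 9 \left(-1\right)\right)^{2}}{\left(-3 - 1\right)^{2}} = - \frac{\left(-26 - 9\right)^{2}}{16} = - \frac{\left(-35\right)^{2}}{16} = - \frac{1225}{16}$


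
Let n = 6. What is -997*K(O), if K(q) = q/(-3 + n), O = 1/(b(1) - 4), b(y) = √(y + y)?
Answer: 1994/21 + 997*√2/42 ≈ 128.52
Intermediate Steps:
b(y) = √2*√y (b(y) = √(2*y) = √2*√y)
O = 1/(-4 + √2) (O = 1/(√2*√1 - 4) = 1/(√2*1 - 4) = 1/(√2 - 4) = 1/(-4 + √2) ≈ -0.38673)
K(q) = q/3 (K(q) = q/(-3 + 6) = q/3)
-997*K(O) = -997*(-2/7 - √2/14)/3 = -997*(-2/21 - √2/42) = 1994/21 + 997*√2/42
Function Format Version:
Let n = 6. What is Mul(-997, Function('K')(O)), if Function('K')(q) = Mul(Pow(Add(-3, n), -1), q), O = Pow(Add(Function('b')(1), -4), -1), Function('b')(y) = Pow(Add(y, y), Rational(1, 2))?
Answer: Add(Rational(1994, 21), Mul(Rational(997, 42), Pow(2, Rational(1, 2)))) ≈ 128.52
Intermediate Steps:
Function('b')(y) = Mul(Pow(2, Rational(1, 2)), Pow(y, Rational(1, 2))) (Function('b')(y) = Pow(Mul(2, y), Rational(1, 2)) = Mul(Pow(2, Rational(1, 2)), Pow(y, Rational(1, 2))))
O = Pow(Add(-4, Pow(2, Rational(1, 2))), -1) (O = Pow(Add(Mul(Pow(2, Rational(1, 2)), Pow(1, Rational(1, 2))), -4), -1) = Pow(Add(Mul(Pow(2, Rational(1, 2)), 1), -4), -1) = Pow(Add(Pow(2, Rational(1, 2)), -4), -1) = Pow(Add(-4, Pow(2, Rational(1, 2))), -1) ≈ -0.38673)
Function('K')(q) = Mul(Rational(1, 3), q) (Function('K')(q) = Mul(Pow(Add(-3, 6), -1), q) = Mul(Pow(3, -1), q) = Mul(Rational(1, 3), q))
Mul(-997, Function('K')(O)) = Mul(-997, Mul(Rational(1, 3), Add(Rational(-2, 7), Mul(Rational(-1, 14), Pow(2, Rational(1, 2)))))) = Mul(-997, Add(Rational(-2, 21), Mul(Rational(-1, 42), Pow(2, Rational(1, 2))))) = Add(Rational(1994, 21), Mul(Rational(997, 42), Pow(2, Rational(1, 2))))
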